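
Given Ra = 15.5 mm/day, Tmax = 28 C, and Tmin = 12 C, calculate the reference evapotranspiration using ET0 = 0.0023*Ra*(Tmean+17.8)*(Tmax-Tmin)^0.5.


Tmean = (Tmax + Tmin)/2 = (28 + 12)/2 = 20.0
ET0 = 0.0023 * 15.5 * (20.0 + 17.8) * sqrt(28 - 12)
ET0 = 0.0023 * 15.5 * 37.8 * 4.000000

5.3903 mm/day


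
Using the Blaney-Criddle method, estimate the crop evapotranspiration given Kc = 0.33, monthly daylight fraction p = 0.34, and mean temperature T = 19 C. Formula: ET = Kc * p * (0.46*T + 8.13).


ET = Kc * p * (0.46*T + 8.13)
ET = 0.33 * 0.34 * (0.46*19 + 8.13)
ET = 0.33 * 0.34 * 16.8700

1.8928 mm/day


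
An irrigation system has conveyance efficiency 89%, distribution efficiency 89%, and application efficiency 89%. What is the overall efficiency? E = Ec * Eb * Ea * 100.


Ec = 0.89, Eb = 0.89, Ea = 0.89
E = 0.89 * 0.89 * 0.89 * 100 = 70.4969%

70.4969 %


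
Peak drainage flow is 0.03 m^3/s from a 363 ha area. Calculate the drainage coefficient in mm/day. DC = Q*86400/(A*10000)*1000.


DC = Q * 86400 / (A * 10000) * 1000
DC = 0.03 * 86400 / (363 * 10000) * 1000
DC = 2592000.0000 / 3630000

0.7140 mm/day


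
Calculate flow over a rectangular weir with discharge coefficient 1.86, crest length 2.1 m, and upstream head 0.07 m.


Q = C * L * H^(3/2) = 1.86 * 2.1 * 0.07^1.5 = 1.86 * 2.1 * 0.018520

0.0723 m^3/s


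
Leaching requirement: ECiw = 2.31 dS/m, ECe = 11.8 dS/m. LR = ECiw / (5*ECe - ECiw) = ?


LR = ECiw / (5*ECe - ECiw)
LR = 2.31 / (5*11.8 - 2.31)
LR = 2.31 / 56.6900

0.0407


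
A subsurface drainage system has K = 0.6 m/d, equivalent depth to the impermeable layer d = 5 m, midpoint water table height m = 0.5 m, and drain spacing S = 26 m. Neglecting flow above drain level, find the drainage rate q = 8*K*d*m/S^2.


q = 8*K*d*m/S^2
q = 8*0.6*5*0.5/26^2
q = 12.0000 / 676

0.0178 m/d


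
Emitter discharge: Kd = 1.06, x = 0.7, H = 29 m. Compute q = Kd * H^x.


q = Kd * H^x = 1.06 * 29^0.7 = 1.06 * 10.560357

11.1940 L/h


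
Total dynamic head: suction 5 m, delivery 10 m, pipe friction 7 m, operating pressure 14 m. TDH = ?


TDH = Hs + Hd + hf + Hp = 5 + 10 + 7 + 14 = 36

36 m


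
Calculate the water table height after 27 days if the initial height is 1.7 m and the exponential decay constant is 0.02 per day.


m = m0 * exp(-k*t)
m = 1.7 * exp(-0.02 * 27)
m = 1.7 * exp(-0.5400)

0.9907 m


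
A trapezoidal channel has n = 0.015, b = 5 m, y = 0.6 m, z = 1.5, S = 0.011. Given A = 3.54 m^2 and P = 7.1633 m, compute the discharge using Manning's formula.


R = A/P = 3.54/7.1633 = 0.494186
Q = (1/0.015) * 3.54 * 0.494186^(2/3) * 0.011^0.5

15.4716 m^3/s


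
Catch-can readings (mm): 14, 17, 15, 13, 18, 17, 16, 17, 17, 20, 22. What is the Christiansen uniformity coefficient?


mean = 16.909091 mm
MAD = 1.752066 mm
CU = (1 - 1.752066/16.909091)*100

89.6383 %


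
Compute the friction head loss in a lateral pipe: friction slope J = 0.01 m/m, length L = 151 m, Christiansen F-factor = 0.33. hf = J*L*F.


hf = J * L * F = 0.01 * 151 * 0.33 = 0.4983 m

0.4983 m


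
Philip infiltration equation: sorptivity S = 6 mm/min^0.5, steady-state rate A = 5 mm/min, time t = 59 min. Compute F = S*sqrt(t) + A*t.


F = S*sqrt(t) + A*t
F = 6*sqrt(59) + 5*59
F = 6*7.681146 + 295

341.0869 mm


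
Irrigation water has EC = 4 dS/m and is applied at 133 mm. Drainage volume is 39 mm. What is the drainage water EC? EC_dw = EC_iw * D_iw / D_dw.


EC_dw = EC_iw * D_iw / D_dw
EC_dw = 4 * 133 / 39
EC_dw = 532 / 39

13.6410 dS/m


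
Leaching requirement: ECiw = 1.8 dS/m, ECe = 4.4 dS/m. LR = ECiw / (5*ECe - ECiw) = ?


LR = ECiw / (5*ECe - ECiw)
LR = 1.8 / (5*4.4 - 1.8)
LR = 1.8 / 20.2000

0.0891


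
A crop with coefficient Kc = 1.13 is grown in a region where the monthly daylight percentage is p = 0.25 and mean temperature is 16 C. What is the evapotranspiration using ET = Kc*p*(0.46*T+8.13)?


ET = Kc * p * (0.46*T + 8.13)
ET = 1.13 * 0.25 * (0.46*16 + 8.13)
ET = 1.13 * 0.25 * 15.4900

4.3759 mm/day


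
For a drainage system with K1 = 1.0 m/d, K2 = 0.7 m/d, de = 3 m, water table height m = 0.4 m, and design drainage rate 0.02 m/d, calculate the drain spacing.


S^2 = 8*K2*de*m/q + 4*K1*m^2/q
S^2 = 8*0.7*3*0.4/0.02 + 4*1.0*0.4^2/0.02
S = sqrt(368.0000)

19.1833 m


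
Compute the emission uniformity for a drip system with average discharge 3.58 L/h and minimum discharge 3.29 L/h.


EU = (q_min/q_avg)*100 = (3.29/3.58)*100 = 91.8994%

91.8994 %


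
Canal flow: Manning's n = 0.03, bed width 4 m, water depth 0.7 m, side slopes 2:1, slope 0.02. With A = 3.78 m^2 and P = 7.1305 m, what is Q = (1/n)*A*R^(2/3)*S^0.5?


R = A/P = 3.78/7.1305 = 0.530117
Q = (1/0.03) * 3.78 * 0.530117^(2/3) * 0.02^0.5

11.6717 m^3/s


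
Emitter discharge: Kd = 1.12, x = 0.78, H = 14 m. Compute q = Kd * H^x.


q = Kd * H^x = 1.12 * 14^0.78 = 1.12 * 7.833933

8.7740 L/h


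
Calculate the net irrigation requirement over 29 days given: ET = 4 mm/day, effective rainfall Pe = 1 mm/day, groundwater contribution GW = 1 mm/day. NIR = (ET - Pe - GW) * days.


Daily deficit = ET - Pe - GW = 4 - 1 - 1 = 2 mm/day
NIR = 2 * 29 = 58 mm

58.0000 mm


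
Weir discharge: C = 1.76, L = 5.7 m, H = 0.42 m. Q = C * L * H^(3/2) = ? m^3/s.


Q = C * L * H^(3/2) = 1.76 * 5.7 * 0.42^1.5 = 1.76 * 5.7 * 0.272191

2.7306 m^3/s


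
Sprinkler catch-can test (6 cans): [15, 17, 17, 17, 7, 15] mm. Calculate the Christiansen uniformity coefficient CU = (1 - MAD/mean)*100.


mean = 14.666667 mm
MAD = 2.555556 mm
CU = (1 - 2.555556/14.666667)*100

82.5758 %


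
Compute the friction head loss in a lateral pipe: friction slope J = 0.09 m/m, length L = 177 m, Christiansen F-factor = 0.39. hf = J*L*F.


hf = J * L * F = 0.09 * 177 * 0.39 = 6.2127 m

6.2127 m


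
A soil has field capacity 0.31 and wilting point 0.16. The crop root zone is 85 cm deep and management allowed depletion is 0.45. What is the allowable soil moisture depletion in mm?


SMD = (FC - PWP) * d * MAD * 10
SMD = (0.31 - 0.16) * 85 * 0.45 * 10
SMD = 0.1500 * 85 * 0.45 * 10

57.3750 mm


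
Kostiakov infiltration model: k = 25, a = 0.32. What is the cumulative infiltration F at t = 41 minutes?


F = k * t^a = 25 * 41^0.32
F = 25 * 3.281639

82.0410 mm


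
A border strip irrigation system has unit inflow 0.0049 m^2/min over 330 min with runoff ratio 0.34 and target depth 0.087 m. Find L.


L = q*t/((1+r)*Z)
L = 0.0049*330/((1+0.34)*0.087)
L = 1.617/0.11658

13.8703 m


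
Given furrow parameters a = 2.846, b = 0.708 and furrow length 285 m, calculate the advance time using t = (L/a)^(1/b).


t = (L/a)^(1/b)
t = (285/2.846)^(1/0.708)
t = 100.140548^(1/0.708)

669.4533 min


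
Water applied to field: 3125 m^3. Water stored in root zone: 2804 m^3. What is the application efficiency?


Ea = V_root / V_field * 100 = 2804 / 3125 * 100 = 89.7280%

89.7280 %


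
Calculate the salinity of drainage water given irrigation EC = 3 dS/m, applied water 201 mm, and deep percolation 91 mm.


EC_dw = EC_iw * D_iw / D_dw
EC_dw = 3 * 201 / 91
EC_dw = 603 / 91

6.6264 dS/m


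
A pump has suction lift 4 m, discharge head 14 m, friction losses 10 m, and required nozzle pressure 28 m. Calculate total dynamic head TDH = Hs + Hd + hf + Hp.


TDH = Hs + Hd + hf + Hp = 4 + 14 + 10 + 28 = 56

56 m


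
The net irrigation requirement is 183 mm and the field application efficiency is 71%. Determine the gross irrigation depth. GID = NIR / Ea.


Ea = 71% = 0.71
GID = NIR / Ea = 183 / 0.71 = 257.7465 mm

257.7465 mm


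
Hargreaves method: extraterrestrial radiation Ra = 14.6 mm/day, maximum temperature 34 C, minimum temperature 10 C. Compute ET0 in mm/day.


Tmean = (Tmax + Tmin)/2 = (34 + 10)/2 = 22.0
ET0 = 0.0023 * 14.6 * (22.0 + 17.8) * sqrt(34 - 10)
ET0 = 0.0023 * 14.6 * 39.8 * 4.898979

6.5474 mm/day


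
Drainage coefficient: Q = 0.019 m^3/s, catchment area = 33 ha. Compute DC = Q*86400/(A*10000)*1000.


DC = Q * 86400 / (A * 10000) * 1000
DC = 0.019 * 86400 / (33 * 10000) * 1000
DC = 1641600.0000 / 330000

4.9745 mm/day


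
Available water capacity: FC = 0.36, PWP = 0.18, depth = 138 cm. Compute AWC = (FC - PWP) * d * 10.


AWC = (FC - PWP) * d * 10
AWC = (0.36 - 0.18) * 138 * 10
AWC = 0.1800 * 138 * 10

248.4000 mm


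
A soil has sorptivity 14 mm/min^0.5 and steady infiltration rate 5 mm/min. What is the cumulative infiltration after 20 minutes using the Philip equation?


F = S*sqrt(t) + A*t
F = 14*sqrt(20) + 5*20
F = 14*4.472136 + 100

162.6099 mm


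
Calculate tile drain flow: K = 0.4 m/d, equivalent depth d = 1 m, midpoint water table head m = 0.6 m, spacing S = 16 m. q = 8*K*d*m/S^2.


q = 8*K*d*m/S^2
q = 8*0.4*1*0.6/16^2
q = 1.9200 / 256

0.0075 m/d


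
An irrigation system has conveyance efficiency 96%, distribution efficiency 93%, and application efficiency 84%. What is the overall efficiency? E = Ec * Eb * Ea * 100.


Ec = 0.96, Eb = 0.93, Ea = 0.84
E = 0.96 * 0.93 * 0.84 * 100 = 74.9952%

74.9952 %


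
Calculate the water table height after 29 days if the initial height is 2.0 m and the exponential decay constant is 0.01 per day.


m = m0 * exp(-k*t)
m = 2.0 * exp(-0.01 * 29)
m = 2.0 * exp(-0.2900)

1.4965 m


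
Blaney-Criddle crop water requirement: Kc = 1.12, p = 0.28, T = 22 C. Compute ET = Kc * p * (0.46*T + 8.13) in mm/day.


ET = Kc * p * (0.46*T + 8.13)
ET = 1.12 * 0.28 * (0.46*22 + 8.13)
ET = 1.12 * 0.28 * 18.2500

5.7232 mm/day


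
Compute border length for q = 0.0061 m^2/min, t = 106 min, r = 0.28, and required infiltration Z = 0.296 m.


L = q*t/((1+r)*Z)
L = 0.0061*106/((1+0.28)*0.296)
L = 0.6466/0.37888

1.7066 m


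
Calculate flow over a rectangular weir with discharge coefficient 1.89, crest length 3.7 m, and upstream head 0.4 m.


Q = C * L * H^(3/2) = 1.89 * 3.7 * 0.4^1.5 = 1.89 * 3.7 * 0.252982

1.7691 m^3/s


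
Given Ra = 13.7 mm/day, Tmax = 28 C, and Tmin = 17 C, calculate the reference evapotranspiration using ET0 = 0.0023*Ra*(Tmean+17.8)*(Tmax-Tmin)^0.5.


Tmean = (Tmax + Tmin)/2 = (28 + 17)/2 = 22.5
ET0 = 0.0023 * 13.7 * (22.5 + 17.8) * sqrt(28 - 17)
ET0 = 0.0023 * 13.7 * 40.3 * 3.316625

4.2116 mm/day


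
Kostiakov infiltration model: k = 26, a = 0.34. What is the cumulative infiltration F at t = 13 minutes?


F = k * t^a = 26 * 13^0.34
F = 26 * 2.391887

62.1891 mm


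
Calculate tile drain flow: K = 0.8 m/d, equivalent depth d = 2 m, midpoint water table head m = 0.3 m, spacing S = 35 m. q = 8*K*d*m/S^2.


q = 8*K*d*m/S^2
q = 8*0.8*2*0.3/35^2
q = 3.8400 / 1225

0.0031 m/d


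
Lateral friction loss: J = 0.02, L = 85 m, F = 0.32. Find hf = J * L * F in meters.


hf = J * L * F = 0.02 * 85 * 0.32 = 0.5440 m

0.5440 m


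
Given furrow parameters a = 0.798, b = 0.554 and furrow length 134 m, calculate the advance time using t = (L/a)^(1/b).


t = (L/a)^(1/b)
t = (134/0.798)^(1/0.554)
t = 167.919799^(1/0.554)

10385.5484 min


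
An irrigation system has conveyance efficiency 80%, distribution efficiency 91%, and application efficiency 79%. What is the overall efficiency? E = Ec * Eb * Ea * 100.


Ec = 0.8, Eb = 0.91, Ea = 0.79
E = 0.8 * 0.91 * 0.79 * 100 = 57.5120%

57.5120 %


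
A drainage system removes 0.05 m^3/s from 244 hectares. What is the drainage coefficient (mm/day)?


DC = Q * 86400 / (A * 10000) * 1000
DC = 0.05 * 86400 / (244 * 10000) * 1000
DC = 4320000.0000 / 2440000

1.7705 mm/day


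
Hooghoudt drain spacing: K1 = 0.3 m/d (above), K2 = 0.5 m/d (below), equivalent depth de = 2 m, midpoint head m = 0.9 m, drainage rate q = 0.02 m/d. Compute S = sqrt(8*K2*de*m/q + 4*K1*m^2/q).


S^2 = 8*K2*de*m/q + 4*K1*m^2/q
S^2 = 8*0.5*2*0.9/0.02 + 4*0.3*0.9^2/0.02
S = sqrt(408.6000)

20.2139 m


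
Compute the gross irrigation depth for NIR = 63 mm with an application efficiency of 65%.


Ea = 65% = 0.65
GID = NIR / Ea = 63 / 0.65 = 96.9231 mm

96.9231 mm


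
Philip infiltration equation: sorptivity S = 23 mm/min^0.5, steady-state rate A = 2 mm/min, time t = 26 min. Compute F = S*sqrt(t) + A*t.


F = S*sqrt(t) + A*t
F = 23*sqrt(26) + 2*26
F = 23*5.099020 + 52

169.2775 mm


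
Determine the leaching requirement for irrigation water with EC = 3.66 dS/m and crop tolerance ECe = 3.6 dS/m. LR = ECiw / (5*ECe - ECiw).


LR = ECiw / (5*ECe - ECiw)
LR = 3.66 / (5*3.6 - 3.66)
LR = 3.66 / 14.3400

0.2552


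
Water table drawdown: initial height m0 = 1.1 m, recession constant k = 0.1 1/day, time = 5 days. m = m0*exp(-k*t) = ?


m = m0 * exp(-k*t)
m = 1.1 * exp(-0.1 * 5)
m = 1.1 * exp(-0.5000)

0.6672 m


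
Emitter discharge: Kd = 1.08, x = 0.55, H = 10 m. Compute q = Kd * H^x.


q = Kd * H^x = 1.08 * 10^0.55 = 1.08 * 3.548134

3.8320 L/h


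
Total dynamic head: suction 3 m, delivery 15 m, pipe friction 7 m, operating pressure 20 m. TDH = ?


TDH = Hs + Hd + hf + Hp = 3 + 15 + 7 + 20 = 45

45 m


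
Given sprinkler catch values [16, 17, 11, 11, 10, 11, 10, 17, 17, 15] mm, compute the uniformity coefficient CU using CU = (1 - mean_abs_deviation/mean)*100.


mean = 13.500000 mm
MAD = 2.900000 mm
CU = (1 - 2.900000/13.500000)*100

78.5185 %


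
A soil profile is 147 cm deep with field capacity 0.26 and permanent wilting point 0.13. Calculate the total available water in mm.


AWC = (FC - PWP) * d * 10
AWC = (0.26 - 0.13) * 147 * 10
AWC = 0.1300 * 147 * 10

191.1000 mm


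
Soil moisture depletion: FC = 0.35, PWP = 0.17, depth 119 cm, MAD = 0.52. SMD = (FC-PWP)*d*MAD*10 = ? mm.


SMD = (FC - PWP) * d * MAD * 10
SMD = (0.35 - 0.17) * 119 * 0.52 * 10
SMD = 0.1800 * 119 * 0.52 * 10

111.3840 mm


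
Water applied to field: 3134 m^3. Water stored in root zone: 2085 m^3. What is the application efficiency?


Ea = V_root / V_field * 100 = 2085 / 3134 * 100 = 66.5284%

66.5284 %


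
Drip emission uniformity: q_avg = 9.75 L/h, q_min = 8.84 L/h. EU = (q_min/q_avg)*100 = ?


EU = (q_min/q_avg)*100 = (8.84/9.75)*100 = 90.6667%

90.6667 %


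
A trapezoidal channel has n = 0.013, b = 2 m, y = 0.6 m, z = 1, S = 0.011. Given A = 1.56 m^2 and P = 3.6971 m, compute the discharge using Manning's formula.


R = A/P = 1.56/3.6971 = 0.421952
Q = (1/0.013) * 1.56 * 0.421952^(2/3) * 0.011^0.5

7.0803 m^3/s


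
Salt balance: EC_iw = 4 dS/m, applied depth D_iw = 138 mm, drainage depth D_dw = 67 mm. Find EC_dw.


EC_dw = EC_iw * D_iw / D_dw
EC_dw = 4 * 138 / 67
EC_dw = 552 / 67

8.2388 dS/m


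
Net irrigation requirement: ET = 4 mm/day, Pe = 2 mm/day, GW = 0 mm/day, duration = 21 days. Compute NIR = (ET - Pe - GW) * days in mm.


Daily deficit = ET - Pe - GW = 4 - 2 - 0 = 2 mm/day
NIR = 2 * 21 = 42 mm

42.0000 mm


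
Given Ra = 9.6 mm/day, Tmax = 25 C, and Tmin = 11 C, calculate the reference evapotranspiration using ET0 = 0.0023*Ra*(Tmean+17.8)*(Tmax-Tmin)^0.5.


Tmean = (Tmax + Tmin)/2 = (25 + 11)/2 = 18.0
ET0 = 0.0023 * 9.6 * (18.0 + 17.8) * sqrt(25 - 11)
ET0 = 0.0023 * 9.6 * 35.8 * 3.741657

2.9576 mm/day


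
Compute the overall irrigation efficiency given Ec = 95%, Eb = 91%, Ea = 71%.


Ec = 0.95, Eb = 0.91, Ea = 0.71
E = 0.95 * 0.91 * 0.71 * 100 = 61.3795%

61.3795 %


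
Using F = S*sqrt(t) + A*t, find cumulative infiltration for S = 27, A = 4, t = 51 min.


F = S*sqrt(t) + A*t
F = 27*sqrt(51) + 4*51
F = 27*7.141428 + 204

396.8186 mm


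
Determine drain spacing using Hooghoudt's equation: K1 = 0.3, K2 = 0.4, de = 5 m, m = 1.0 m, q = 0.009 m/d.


S^2 = 8*K2*de*m/q + 4*K1*m^2/q
S^2 = 8*0.4*5*1.0/0.009 + 4*0.3*1.0^2/0.009
S = sqrt(1911.1111)

43.7163 m


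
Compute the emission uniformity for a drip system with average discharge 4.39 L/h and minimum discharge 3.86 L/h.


EU = (q_min/q_avg)*100 = (3.86/4.39)*100 = 87.9271%

87.9271 %


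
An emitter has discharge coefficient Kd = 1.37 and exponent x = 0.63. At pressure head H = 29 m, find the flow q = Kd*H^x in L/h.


q = Kd * H^x = 1.37 * 29^0.63 = 1.37 * 8.342779

11.4296 L/h


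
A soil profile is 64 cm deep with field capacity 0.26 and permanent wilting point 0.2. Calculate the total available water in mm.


AWC = (FC - PWP) * d * 10
AWC = (0.26 - 0.2) * 64 * 10
AWC = 0.0600 * 64 * 10

38.4000 mm


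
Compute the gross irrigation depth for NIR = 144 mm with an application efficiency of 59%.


Ea = 59% = 0.59
GID = NIR / Ea = 144 / 0.59 = 244.0678 mm

244.0678 mm


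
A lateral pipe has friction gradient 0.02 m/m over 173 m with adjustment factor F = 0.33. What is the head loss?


hf = J * L * F = 0.02 * 173 * 0.33 = 1.1418 m

1.1418 m


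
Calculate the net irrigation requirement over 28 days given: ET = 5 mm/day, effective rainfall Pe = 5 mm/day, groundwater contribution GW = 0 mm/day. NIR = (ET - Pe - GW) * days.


Daily deficit = ET - Pe - GW = 5 - 5 - 0 = 0 mm/day
NIR = 0 * 28 = 0 mm

0 mm


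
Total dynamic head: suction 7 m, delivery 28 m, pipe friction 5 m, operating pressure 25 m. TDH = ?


TDH = Hs + Hd + hf + Hp = 7 + 28 + 5 + 25 = 65

65 m


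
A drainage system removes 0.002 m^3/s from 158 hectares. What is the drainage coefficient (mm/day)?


DC = Q * 86400 / (A * 10000) * 1000
DC = 0.002 * 86400 / (158 * 10000) * 1000
DC = 172800.0000 / 1580000

0.1094 mm/day


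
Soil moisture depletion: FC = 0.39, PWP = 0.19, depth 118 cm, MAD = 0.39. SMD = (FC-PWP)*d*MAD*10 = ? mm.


SMD = (FC - PWP) * d * MAD * 10
SMD = (0.39 - 0.19) * 118 * 0.39 * 10
SMD = 0.2000 * 118 * 0.39 * 10

92.0400 mm


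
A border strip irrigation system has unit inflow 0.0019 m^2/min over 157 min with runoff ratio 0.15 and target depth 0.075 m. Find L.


L = q*t/((1+r)*Z)
L = 0.0019*157/((1+0.15)*0.075)
L = 0.2983/0.08625

3.4586 m


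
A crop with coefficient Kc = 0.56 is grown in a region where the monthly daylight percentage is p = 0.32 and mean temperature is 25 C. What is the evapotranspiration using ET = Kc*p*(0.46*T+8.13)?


ET = Kc * p * (0.46*T + 8.13)
ET = 0.56 * 0.32 * (0.46*25 + 8.13)
ET = 0.56 * 0.32 * 19.6300

3.5177 mm/day


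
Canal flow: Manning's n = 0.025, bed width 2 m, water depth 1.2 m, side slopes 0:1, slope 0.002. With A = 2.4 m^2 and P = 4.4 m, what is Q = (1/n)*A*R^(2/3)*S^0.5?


R = A/P = 2.4/4.4 = 0.545455
Q = (1/0.025) * 2.4 * 0.545455^(2/3) * 0.002^0.5

2.8661 m^3/s


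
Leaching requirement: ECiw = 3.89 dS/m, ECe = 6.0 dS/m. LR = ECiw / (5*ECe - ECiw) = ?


LR = ECiw / (5*ECe - ECiw)
LR = 3.89 / (5*6.0 - 3.89)
LR = 3.89 / 26.1100

0.1490


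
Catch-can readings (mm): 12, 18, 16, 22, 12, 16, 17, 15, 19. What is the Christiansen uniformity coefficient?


mean = 16.333333 mm
MAD = 2.370370 mm
CU = (1 - 2.370370/16.333333)*100

85.4875 %


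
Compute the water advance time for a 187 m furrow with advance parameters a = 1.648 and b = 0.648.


t = (L/a)^(1/b)
t = (187/1.648)^(1/0.648)
t = 113.470874^(1/0.648)

1482.9206 min


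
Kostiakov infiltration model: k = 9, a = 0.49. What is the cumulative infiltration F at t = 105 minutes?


F = k * t^a = 9 * 105^0.49
F = 9 * 9.780989

88.0289 mm


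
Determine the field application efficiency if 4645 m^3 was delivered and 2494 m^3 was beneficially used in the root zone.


Ea = V_root / V_field * 100 = 2494 / 4645 * 100 = 53.6921%

53.6921 %


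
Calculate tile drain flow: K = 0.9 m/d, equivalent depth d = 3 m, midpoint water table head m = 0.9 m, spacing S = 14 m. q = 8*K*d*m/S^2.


q = 8*K*d*m/S^2
q = 8*0.9*3*0.9/14^2
q = 19.4400 / 196

0.0992 m/d


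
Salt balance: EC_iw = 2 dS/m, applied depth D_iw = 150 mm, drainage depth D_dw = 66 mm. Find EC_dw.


EC_dw = EC_iw * D_iw / D_dw
EC_dw = 2 * 150 / 66
EC_dw = 300 / 66

4.5455 dS/m


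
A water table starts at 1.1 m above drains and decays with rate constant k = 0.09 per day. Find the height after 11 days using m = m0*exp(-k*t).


m = m0 * exp(-k*t)
m = 1.1 * exp(-0.09 * 11)
m = 1.1 * exp(-0.9900)

0.4087 m


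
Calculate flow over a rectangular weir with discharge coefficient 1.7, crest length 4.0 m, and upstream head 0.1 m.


Q = C * L * H^(3/2) = 1.7 * 4.0 * 0.1^1.5 = 1.7 * 4.0 * 0.031623

0.2150 m^3/s


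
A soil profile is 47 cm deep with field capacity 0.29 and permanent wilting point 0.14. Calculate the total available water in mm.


AWC = (FC - PWP) * d * 10
AWC = (0.29 - 0.14) * 47 * 10
AWC = 0.1500 * 47 * 10

70.5000 mm


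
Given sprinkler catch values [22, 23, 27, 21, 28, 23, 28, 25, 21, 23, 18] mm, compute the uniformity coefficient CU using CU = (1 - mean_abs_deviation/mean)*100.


mean = 23.545455 mm
MAD = 2.512397 mm
CU = (1 - 2.512397/23.545455)*100

89.3296 %


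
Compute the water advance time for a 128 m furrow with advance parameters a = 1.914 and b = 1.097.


t = (L/a)^(1/b)
t = (128/1.914)^(1/1.097)
t = 66.875653^(1/1.097)

46.1182 min


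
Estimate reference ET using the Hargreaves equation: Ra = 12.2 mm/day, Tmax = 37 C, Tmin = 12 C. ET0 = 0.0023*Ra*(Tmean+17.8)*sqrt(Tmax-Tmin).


Tmean = (Tmax + Tmin)/2 = (37 + 12)/2 = 24.5
ET0 = 0.0023 * 12.2 * (24.5 + 17.8) * sqrt(37 - 12)
ET0 = 0.0023 * 12.2 * 42.3 * 5.000000

5.9347 mm/day


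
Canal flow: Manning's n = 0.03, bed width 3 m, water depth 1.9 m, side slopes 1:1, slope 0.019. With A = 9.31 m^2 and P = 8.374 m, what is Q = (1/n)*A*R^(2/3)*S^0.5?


R = A/P = 9.31/8.374 = 1.111775
Q = (1/0.03) * 9.31 * 1.111775^(2/3) * 0.019^0.5

45.9074 m^3/s


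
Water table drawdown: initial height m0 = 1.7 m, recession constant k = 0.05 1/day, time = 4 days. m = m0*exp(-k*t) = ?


m = m0 * exp(-k*t)
m = 1.7 * exp(-0.05 * 4)
m = 1.7 * exp(-0.2000)

1.3918 m


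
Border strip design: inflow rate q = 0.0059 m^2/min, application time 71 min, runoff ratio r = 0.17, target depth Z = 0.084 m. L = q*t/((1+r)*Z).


L = q*t/((1+r)*Z)
L = 0.0059*71/((1+0.17)*0.084)
L = 0.4189/0.09828

4.2623 m


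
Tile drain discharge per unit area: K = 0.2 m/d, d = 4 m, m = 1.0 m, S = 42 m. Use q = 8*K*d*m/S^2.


q = 8*K*d*m/S^2
q = 8*0.2*4*1.0/42^2
q = 6.4000 / 1764

0.0036 m/d


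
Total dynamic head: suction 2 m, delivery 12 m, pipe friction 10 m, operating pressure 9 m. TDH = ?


TDH = Hs + Hd + hf + Hp = 2 + 12 + 10 + 9 = 33

33 m


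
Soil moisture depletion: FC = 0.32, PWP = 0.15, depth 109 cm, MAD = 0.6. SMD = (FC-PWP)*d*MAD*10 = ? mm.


SMD = (FC - PWP) * d * MAD * 10
SMD = (0.32 - 0.15) * 109 * 0.6 * 10
SMD = 0.1700 * 109 * 0.6 * 10

111.1800 mm


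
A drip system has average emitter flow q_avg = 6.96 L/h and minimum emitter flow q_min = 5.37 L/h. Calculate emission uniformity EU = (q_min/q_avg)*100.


EU = (q_min/q_avg)*100 = (5.37/6.96)*100 = 77.1552%

77.1552 %


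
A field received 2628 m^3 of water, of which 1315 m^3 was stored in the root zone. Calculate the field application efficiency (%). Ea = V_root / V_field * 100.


Ea = V_root / V_field * 100 = 1315 / 2628 * 100 = 50.0381%

50.0381 %


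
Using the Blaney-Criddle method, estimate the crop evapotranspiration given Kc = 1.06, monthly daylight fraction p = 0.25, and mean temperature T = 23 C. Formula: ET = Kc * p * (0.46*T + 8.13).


ET = Kc * p * (0.46*T + 8.13)
ET = 1.06 * 0.25 * (0.46*23 + 8.13)
ET = 1.06 * 0.25 * 18.7100

4.9582 mm/day


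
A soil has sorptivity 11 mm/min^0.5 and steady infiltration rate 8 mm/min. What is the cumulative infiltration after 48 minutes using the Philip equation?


F = S*sqrt(t) + A*t
F = 11*sqrt(48) + 8*48
F = 11*6.928203 + 384

460.2102 mm


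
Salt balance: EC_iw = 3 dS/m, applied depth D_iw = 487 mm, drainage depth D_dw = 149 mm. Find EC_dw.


EC_dw = EC_iw * D_iw / D_dw
EC_dw = 3 * 487 / 149
EC_dw = 1461 / 149

9.8054 dS/m


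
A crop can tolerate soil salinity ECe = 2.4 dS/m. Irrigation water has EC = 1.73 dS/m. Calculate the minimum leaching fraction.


LR = ECiw / (5*ECe - ECiw)
LR = 1.73 / (5*2.4 - 1.73)
LR = 1.73 / 10.2700

0.1685


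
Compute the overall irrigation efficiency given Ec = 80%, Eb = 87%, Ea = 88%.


Ec = 0.8, Eb = 0.87, Ea = 0.88
E = 0.8 * 0.87 * 0.88 * 100 = 61.2480%

61.2480 %


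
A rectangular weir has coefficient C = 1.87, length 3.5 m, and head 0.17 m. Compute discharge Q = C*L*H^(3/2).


Q = C * L * H^(3/2) = 1.87 * 3.5 * 0.17^1.5 = 1.87 * 3.5 * 0.070093

0.4588 m^3/s


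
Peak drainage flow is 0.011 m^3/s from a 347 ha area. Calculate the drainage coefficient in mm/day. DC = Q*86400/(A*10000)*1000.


DC = Q * 86400 / (A * 10000) * 1000
DC = 0.011 * 86400 / (347 * 10000) * 1000
DC = 950400.0000 / 3470000

0.2739 mm/day


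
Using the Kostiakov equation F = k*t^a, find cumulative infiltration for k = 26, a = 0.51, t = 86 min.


F = k * t^a = 26 * 86^0.51
F = 26 * 9.696036

252.0969 mm


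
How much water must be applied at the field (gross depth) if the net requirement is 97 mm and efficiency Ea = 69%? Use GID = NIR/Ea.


Ea = 69% = 0.69
GID = NIR / Ea = 97 / 0.69 = 140.5797 mm

140.5797 mm


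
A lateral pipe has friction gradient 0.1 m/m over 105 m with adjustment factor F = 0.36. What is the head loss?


hf = J * L * F = 0.1 * 105 * 0.36 = 3.7800 m

3.7800 m


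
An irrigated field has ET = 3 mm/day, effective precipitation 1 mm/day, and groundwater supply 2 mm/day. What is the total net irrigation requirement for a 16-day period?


Daily deficit = ET - Pe - GW = 3 - 1 - 2 = 0 mm/day
NIR = 0 * 16 = 0 mm

0 mm


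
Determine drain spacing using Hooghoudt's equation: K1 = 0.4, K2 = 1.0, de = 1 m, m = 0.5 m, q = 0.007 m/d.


S^2 = 8*K2*de*m/q + 4*K1*m^2/q
S^2 = 8*1.0*1*0.5/0.007 + 4*0.4*0.5^2/0.007
S = sqrt(628.5714)

25.0713 m


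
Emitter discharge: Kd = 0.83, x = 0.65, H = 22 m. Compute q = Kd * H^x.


q = Kd * H^x = 0.83 * 22^0.65 = 0.83 * 7.457182

6.1895 L/h


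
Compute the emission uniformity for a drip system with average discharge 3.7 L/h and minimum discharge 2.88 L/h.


EU = (q_min/q_avg)*100 = (2.88/3.7)*100 = 77.8378%

77.8378 %


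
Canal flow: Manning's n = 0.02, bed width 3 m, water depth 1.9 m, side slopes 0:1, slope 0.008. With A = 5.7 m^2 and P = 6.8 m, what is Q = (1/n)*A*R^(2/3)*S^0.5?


R = A/P = 5.7/6.8 = 0.838235
Q = (1/0.02) * 5.7 * 0.838235^(2/3) * 0.008^0.5

22.6621 m^3/s


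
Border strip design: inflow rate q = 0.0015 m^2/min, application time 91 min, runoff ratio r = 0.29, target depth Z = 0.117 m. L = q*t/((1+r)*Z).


L = q*t/((1+r)*Z)
L = 0.0015*91/((1+0.29)*0.117)
L = 0.1365/0.15093

0.9044 m


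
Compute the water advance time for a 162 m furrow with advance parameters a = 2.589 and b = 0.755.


t = (L/a)^(1/b)
t = (162/2.589)^(1/0.755)
t = 62.572422^(1/0.755)

239.5053 min


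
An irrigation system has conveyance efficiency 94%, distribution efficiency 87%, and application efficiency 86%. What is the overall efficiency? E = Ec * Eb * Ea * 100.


Ec = 0.94, Eb = 0.87, Ea = 0.86
E = 0.94 * 0.87 * 0.86 * 100 = 70.3308%

70.3308 %


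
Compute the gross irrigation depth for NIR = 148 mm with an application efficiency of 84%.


Ea = 84% = 0.84
GID = NIR / Ea = 148 / 0.84 = 176.1905 mm

176.1905 mm


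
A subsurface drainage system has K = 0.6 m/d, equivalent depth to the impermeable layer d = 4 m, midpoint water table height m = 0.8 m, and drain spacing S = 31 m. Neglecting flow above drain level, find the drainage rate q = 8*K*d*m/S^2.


q = 8*K*d*m/S^2
q = 8*0.6*4*0.8/31^2
q = 15.3600 / 961

0.0160 m/d


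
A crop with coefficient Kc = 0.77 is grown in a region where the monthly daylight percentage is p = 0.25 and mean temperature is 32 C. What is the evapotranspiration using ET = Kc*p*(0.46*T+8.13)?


ET = Kc * p * (0.46*T + 8.13)
ET = 0.77 * 0.25 * (0.46*32 + 8.13)
ET = 0.77 * 0.25 * 22.8500

4.3986 mm/day


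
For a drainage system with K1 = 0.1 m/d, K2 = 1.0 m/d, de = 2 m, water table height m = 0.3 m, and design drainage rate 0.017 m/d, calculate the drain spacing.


S^2 = 8*K2*de*m/q + 4*K1*m^2/q
S^2 = 8*1.0*2*0.3/0.017 + 4*0.1*0.3^2/0.017
S = sqrt(284.4706)

16.8663 m


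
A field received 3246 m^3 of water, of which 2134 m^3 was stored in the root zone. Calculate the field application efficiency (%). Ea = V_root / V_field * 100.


Ea = V_root / V_field * 100 = 2134 / 3246 * 100 = 65.7425%

65.7425 %


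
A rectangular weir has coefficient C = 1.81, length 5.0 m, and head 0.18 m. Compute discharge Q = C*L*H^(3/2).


Q = C * L * H^(3/2) = 1.81 * 5.0 * 0.18^1.5 = 1.81 * 5.0 * 0.076368

0.6911 m^3/s


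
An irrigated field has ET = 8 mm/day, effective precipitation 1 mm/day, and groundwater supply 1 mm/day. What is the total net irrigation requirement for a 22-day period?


Daily deficit = ET - Pe - GW = 8 - 1 - 1 = 6 mm/day
NIR = 6 * 22 = 132 mm

132.0000 mm


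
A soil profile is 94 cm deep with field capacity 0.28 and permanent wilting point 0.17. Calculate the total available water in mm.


AWC = (FC - PWP) * d * 10
AWC = (0.28 - 0.17) * 94 * 10
AWC = 0.1100 * 94 * 10

103.4000 mm


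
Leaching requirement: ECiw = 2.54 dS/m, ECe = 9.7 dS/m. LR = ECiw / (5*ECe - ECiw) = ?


LR = ECiw / (5*ECe - ECiw)
LR = 2.54 / (5*9.7 - 2.54)
LR = 2.54 / 45.9600

0.0553


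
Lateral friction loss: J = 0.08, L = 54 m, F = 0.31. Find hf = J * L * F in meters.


hf = J * L * F = 0.08 * 54 * 0.31 = 1.3392 m

1.3392 m


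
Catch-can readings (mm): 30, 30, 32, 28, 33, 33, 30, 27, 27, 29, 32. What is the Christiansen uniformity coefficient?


mean = 30.090909 mm
MAD = 1.752066 mm
CU = (1 - 1.752066/30.090909)*100

94.1774 %


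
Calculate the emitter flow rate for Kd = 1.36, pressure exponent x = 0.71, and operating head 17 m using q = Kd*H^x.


q = Kd * H^x = 1.36 * 17^0.71 = 1.36 * 7.475130

10.1662 L/h


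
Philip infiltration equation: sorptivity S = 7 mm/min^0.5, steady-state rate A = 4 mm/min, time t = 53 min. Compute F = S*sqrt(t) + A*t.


F = S*sqrt(t) + A*t
F = 7*sqrt(53) + 4*53
F = 7*7.280110 + 212

262.9608 mm


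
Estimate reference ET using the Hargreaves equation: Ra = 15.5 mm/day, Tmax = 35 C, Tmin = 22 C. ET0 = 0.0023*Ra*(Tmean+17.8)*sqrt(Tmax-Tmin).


Tmean = (Tmax + Tmin)/2 = (35 + 22)/2 = 28.5
ET0 = 0.0023 * 15.5 * (28.5 + 17.8) * sqrt(35 - 22)
ET0 = 0.0023 * 15.5 * 46.3 * 3.605551

5.9513 mm/day


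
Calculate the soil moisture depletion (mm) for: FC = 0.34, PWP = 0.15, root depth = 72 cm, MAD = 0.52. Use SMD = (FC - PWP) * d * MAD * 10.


SMD = (FC - PWP) * d * MAD * 10
SMD = (0.34 - 0.15) * 72 * 0.52 * 10
SMD = 0.1900 * 72 * 0.52 * 10

71.1360 mm


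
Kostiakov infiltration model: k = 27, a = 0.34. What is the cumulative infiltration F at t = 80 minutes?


F = k * t^a = 27 * 80^0.34
F = 27 * 4.436603

119.7883 mm


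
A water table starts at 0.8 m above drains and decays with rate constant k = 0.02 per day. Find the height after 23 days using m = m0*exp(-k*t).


m = m0 * exp(-k*t)
m = 0.8 * exp(-0.02 * 23)
m = 0.8 * exp(-0.4600)

0.5050 m


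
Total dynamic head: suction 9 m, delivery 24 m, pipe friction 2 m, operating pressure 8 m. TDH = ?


TDH = Hs + Hd + hf + Hp = 9 + 24 + 2 + 8 = 43

43 m


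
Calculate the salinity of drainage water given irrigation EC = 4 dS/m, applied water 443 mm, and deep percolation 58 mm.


EC_dw = EC_iw * D_iw / D_dw
EC_dw = 4 * 443 / 58
EC_dw = 1772 / 58

30.5517 dS/m


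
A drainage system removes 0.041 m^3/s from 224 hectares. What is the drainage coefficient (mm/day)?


DC = Q * 86400 / (A * 10000) * 1000
DC = 0.041 * 86400 / (224 * 10000) * 1000
DC = 3542400.0000 / 2240000

1.5814 mm/day


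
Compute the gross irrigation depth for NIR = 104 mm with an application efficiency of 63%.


Ea = 63% = 0.63
GID = NIR / Ea = 104 / 0.63 = 165.0794 mm

165.0794 mm


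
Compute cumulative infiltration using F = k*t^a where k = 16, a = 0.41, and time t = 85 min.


F = k * t^a = 16 * 85^0.41
F = 16 * 6.181043

98.8967 mm


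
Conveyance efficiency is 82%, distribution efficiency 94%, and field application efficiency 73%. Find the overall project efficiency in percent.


Ec = 0.82, Eb = 0.94, Ea = 0.73
E = 0.82 * 0.94 * 0.73 * 100 = 56.2684%

56.2684 %


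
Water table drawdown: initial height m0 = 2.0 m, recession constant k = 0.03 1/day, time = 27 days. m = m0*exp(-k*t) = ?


m = m0 * exp(-k*t)
m = 2.0 * exp(-0.03 * 27)
m = 2.0 * exp(-0.8100)

0.8897 m


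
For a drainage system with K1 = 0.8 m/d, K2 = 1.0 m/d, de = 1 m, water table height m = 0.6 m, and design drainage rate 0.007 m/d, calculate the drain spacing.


S^2 = 8*K2*de*m/q + 4*K1*m^2/q
S^2 = 8*1.0*1*0.6/0.007 + 4*0.8*0.6^2/0.007
S = sqrt(850.2857)

29.1597 m


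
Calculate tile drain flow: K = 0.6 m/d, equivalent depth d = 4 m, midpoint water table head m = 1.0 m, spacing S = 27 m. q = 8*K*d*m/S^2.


q = 8*K*d*m/S^2
q = 8*0.6*4*1.0/27^2
q = 19.2000 / 729

0.0263 m/d


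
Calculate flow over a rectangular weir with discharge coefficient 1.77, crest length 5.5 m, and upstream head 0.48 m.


Q = C * L * H^(3/2) = 1.77 * 5.5 * 0.48^1.5 = 1.77 * 5.5 * 0.332554

3.2374 m^3/s


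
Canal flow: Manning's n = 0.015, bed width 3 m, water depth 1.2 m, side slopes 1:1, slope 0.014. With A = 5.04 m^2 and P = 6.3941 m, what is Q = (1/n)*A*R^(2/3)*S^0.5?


R = A/P = 5.04/6.3941 = 0.788227
Q = (1/0.015) * 5.04 * 0.788227^(2/3) * 0.014^0.5

33.9238 m^3/s


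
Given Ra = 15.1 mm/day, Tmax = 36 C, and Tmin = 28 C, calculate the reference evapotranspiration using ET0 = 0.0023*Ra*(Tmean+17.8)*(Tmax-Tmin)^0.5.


Tmean = (Tmax + Tmin)/2 = (36 + 28)/2 = 32.0
ET0 = 0.0023 * 15.1 * (32.0 + 17.8) * sqrt(36 - 28)
ET0 = 0.0023 * 15.1 * 49.8 * 2.828427

4.8919 mm/day


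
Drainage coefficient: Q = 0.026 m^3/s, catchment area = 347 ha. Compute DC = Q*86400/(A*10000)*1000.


DC = Q * 86400 / (A * 10000) * 1000
DC = 0.026 * 86400 / (347 * 10000) * 1000
DC = 2246400.0000 / 3470000

0.6474 mm/day


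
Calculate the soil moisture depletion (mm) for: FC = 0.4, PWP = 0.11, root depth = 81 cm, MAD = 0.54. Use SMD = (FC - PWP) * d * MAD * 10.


SMD = (FC - PWP) * d * MAD * 10
SMD = (0.4 - 0.11) * 81 * 0.54 * 10
SMD = 0.2900 * 81 * 0.54 * 10

126.8460 mm


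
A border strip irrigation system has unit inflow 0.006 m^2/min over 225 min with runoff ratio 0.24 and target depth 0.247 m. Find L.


L = q*t/((1+r)*Z)
L = 0.006*225/((1+0.24)*0.247)
L = 1.35/0.30628

4.4077 m


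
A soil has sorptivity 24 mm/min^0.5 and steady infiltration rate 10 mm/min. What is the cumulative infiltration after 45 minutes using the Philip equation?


F = S*sqrt(t) + A*t
F = 24*sqrt(45) + 10*45
F = 24*6.708204 + 450

610.9969 mm


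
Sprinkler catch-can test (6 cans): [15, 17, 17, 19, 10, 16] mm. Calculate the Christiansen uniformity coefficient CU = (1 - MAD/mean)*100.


mean = 15.666667 mm
MAD = 2.111111 mm
CU = (1 - 2.111111/15.666667)*100

86.5248 %


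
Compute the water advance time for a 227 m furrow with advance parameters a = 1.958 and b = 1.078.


t = (L/a)^(1/b)
t = (227/1.958)^(1/1.078)
t = 115.934627^(1/1.078)

82.1967 min


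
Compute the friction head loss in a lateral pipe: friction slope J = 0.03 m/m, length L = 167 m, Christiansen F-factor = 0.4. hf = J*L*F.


hf = J * L * F = 0.03 * 167 * 0.4 = 2.0040 m

2.0040 m


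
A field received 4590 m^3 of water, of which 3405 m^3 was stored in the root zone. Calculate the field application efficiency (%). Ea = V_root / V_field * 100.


Ea = V_root / V_field * 100 = 3405 / 4590 * 100 = 74.1830%

74.1830 %


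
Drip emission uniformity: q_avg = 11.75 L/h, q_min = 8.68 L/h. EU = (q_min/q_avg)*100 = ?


EU = (q_min/q_avg)*100 = (8.68/11.75)*100 = 73.8723%

73.8723 %


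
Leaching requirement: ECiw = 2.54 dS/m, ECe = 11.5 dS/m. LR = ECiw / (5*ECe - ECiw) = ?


LR = ECiw / (5*ECe - ECiw)
LR = 2.54 / (5*11.5 - 2.54)
LR = 2.54 / 54.9600

0.0462


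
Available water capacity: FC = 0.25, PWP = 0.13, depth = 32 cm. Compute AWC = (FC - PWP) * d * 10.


AWC = (FC - PWP) * d * 10
AWC = (0.25 - 0.13) * 32 * 10
AWC = 0.1200 * 32 * 10

38.4000 mm


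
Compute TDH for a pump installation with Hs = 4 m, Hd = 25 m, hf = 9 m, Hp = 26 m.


TDH = Hs + Hd + hf + Hp = 4 + 25 + 9 + 26 = 64

64 m


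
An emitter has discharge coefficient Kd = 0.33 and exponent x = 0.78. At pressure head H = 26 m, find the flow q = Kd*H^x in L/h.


q = Kd * H^x = 0.33 * 26^0.78 = 0.33 * 12.696360

4.1898 L/h


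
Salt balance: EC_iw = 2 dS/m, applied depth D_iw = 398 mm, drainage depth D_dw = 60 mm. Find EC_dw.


EC_dw = EC_iw * D_iw / D_dw
EC_dw = 2 * 398 / 60
EC_dw = 796 / 60

13.2667 dS/m


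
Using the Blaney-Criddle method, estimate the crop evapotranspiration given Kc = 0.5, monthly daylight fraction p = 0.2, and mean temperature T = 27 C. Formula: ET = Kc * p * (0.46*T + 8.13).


ET = Kc * p * (0.46*T + 8.13)
ET = 0.5 * 0.2 * (0.46*27 + 8.13)
ET = 0.5 * 0.2 * 20.5500

2.0550 mm/day


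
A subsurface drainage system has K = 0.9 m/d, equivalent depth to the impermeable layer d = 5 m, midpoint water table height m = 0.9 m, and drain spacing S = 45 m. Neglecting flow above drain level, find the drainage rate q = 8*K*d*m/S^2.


q = 8*K*d*m/S^2
q = 8*0.9*5*0.9/45^2
q = 32.4000 / 2025

0.0160 m/d


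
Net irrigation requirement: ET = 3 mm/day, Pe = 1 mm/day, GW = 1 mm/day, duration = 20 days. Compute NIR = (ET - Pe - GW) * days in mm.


Daily deficit = ET - Pe - GW = 3 - 1 - 1 = 1 mm/day
NIR = 1 * 20 = 20 mm

20.0000 mm


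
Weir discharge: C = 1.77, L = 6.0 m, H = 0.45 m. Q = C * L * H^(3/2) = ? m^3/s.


Q = C * L * H^(3/2) = 1.77 * 6.0 * 0.45^1.5 = 1.77 * 6.0 * 0.301869

3.2058 m^3/s


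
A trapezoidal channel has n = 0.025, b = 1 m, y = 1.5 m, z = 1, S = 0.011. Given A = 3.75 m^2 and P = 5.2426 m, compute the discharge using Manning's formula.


R = A/P = 3.75/5.2426 = 0.715294
Q = (1/0.025) * 3.75 * 0.715294^(2/3) * 0.011^0.5

12.5828 m^3/s


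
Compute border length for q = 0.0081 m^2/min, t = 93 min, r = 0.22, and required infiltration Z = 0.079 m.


L = q*t/((1+r)*Z)
L = 0.0081*93/((1+0.22)*0.079)
L = 0.7533/0.09638

7.8159 m


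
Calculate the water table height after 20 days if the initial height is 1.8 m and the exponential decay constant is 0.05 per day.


m = m0 * exp(-k*t)
m = 1.8 * exp(-0.05 * 20)
m = 1.8 * exp(-1.0000)

0.6622 m


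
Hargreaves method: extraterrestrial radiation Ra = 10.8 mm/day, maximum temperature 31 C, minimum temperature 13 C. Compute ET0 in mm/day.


Tmean = (Tmax + Tmin)/2 = (31 + 13)/2 = 22.0
ET0 = 0.0023 * 10.8 * (22.0 + 17.8) * sqrt(31 - 13)
ET0 = 0.0023 * 10.8 * 39.8 * 4.242641

4.1944 mm/day


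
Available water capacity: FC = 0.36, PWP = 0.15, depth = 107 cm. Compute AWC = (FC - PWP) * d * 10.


AWC = (FC - PWP) * d * 10
AWC = (0.36 - 0.15) * 107 * 10
AWC = 0.2100 * 107 * 10

224.7000 mm


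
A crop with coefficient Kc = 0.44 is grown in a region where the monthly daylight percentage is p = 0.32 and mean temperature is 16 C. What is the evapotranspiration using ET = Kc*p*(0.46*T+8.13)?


ET = Kc * p * (0.46*T + 8.13)
ET = 0.44 * 0.32 * (0.46*16 + 8.13)
ET = 0.44 * 0.32 * 15.4900

2.1810 mm/day


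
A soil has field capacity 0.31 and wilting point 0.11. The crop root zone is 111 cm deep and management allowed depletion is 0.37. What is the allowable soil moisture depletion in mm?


SMD = (FC - PWP) * d * MAD * 10
SMD = (0.31 - 0.11) * 111 * 0.37 * 10
SMD = 0.2000 * 111 * 0.37 * 10

82.1400 mm


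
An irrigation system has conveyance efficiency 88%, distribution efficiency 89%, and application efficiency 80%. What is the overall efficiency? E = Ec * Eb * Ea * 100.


Ec = 0.88, Eb = 0.89, Ea = 0.8
E = 0.88 * 0.89 * 0.8 * 100 = 62.6560%

62.6560 %


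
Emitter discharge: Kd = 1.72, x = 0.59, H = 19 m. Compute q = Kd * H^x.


q = Kd * H^x = 1.72 * 19^0.59 = 1.72 * 5.681521

9.7722 L/h
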